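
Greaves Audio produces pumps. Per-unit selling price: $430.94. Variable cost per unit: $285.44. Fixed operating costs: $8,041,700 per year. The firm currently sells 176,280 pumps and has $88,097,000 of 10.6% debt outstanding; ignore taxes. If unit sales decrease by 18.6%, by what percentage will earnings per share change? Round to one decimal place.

At 176,280 units, contribution = 176,280 × $145.50 = $25,648,740.00.
Operating income = contribution − fixed costs = $25,648,740.00 − $8,041,700 = $17,607,040.00.
Interest = $9,338,282.00, so EBIT − I = $8,268,758.00.
Degree of combined leverage = contribution ÷ (EBIT − I) = $25,648,740.00 ÷ $8,268,758.00 = 3.1019.
%ΔEPS = DCL × %ΔSales = 3.1019 × -18.6% = -57.7%.

-57.7%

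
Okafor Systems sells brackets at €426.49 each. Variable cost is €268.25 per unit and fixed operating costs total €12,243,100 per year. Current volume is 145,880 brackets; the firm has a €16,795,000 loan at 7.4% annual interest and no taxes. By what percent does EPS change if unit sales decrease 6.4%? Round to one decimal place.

-15.4%

Total contribution margin = 145,880 × €158.24 = €23,084,051.20.
Operating income = contribution − fixed costs = €23,084,051.20 − €12,243,100 = €10,840,951.20.
Interest = €1,242,830.00, so EBIT − I = €9,598,121.20.
Degree of combined leverage = contribution ÷ (EBIT − I) = €23,084,051.20 ÷ €9,598,121.20 = 2.4051.
EPS therefore changes by 2.4051 × (-6.4%) = -15.4%.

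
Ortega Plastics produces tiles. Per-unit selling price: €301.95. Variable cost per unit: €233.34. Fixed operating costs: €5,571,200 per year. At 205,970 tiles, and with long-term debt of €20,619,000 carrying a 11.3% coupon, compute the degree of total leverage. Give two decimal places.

Total contribution margin = 205,970 × €68.61 = €14,131,601.70.
EBIT = €14,131,601.70 − €5,571,200 = €8,560,401.70. Interest = €2,329,947.00.
DOL = €14,131,601.70 ÷ €8,560,401.70 = 1.6508; DFL = €8,560,401.70 ÷ €6,230,454.70 = 1.3740.
DCL = DOL × DFL = 1.6508 × 1.3740 = 2.2682.

2.27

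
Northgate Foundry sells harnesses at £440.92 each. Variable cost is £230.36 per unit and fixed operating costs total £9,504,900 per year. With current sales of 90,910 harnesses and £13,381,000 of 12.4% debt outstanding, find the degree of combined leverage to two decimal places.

Total contribution margin = 90,910 × £210.56 = £19,142,009.60.
Subtracting fixed costs: EBIT = £19,142,009.60 − £9,504,900 = £9,637,109.60. Interest = £1,659,244.00, so EBIT − I = £7,977,865.60.
Degree of total leverage = total CM / (EBIT − interest) = £19,142,009.60 / £7,977,865.60 = 2.3994.

2.40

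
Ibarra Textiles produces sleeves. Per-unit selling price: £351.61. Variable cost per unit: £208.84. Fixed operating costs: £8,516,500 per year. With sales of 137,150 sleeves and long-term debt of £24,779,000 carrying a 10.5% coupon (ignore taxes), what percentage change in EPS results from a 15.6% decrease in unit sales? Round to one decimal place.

At 137,150 units, contribution = 137,150 × £142.77 = £19,580,905.50.
Operating income = contribution − fixed costs = £19,580,905.50 − £8,516,500 = £11,064,405.50.
Interest = £2,601,795.00, so EBIT − I = £8,462,610.50.
DCL = total CM / (EBIT − I) = £19,580,905.50 / £8,462,610.50 = 2.3138.
EPS therefore changes by 2.3138 × (-15.6%) = -36.1%.

-36.1%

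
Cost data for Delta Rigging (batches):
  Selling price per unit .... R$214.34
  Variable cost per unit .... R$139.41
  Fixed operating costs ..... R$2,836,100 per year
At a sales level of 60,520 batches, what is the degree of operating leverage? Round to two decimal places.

2.67

Contribution at this volume is 60,520 × R$74.93 = R$4,534,763.60.
EBIT = R$4,534,763.60 − R$2,836,100 = R$1,698,663.60.
DOL = contribution ÷ EBIT = R$4,534,763.60 ÷ R$1,698,663.60 = 2.6696.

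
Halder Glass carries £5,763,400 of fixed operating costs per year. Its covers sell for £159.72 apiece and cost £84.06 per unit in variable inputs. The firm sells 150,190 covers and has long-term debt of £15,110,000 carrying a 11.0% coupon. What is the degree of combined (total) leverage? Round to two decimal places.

2.89

At 150,190 units, contribution = 150,190 × £75.66 = £11,363,375.40.
Subtracting fixed costs: EBIT = £11,363,375.40 − £5,763,400 = £5,599,975.40. Interest = £1,662,100.00, so EBIT − I = £3,937,875.40.
Degree of total leverage = total CM / (EBIT − interest) = £11,363,375.40 / £3,937,875.40 = 2.8857.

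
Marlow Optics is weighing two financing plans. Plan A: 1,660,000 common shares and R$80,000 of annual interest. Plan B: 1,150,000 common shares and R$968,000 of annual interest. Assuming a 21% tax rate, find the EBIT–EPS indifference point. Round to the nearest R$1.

R$2,970,353

Set EPS_A = EPS_B: (EBIT − R$80,000)(1 − 0.21) ÷ 1,660,000 = (EBIT − R$968,000)(1 − 0.21) ÷ 1,150,000.
The (1 − t) factor cancels: (EBIT − 80,000) × 1,150,000 = (EBIT − 968,000) × 1,660,000.
Solving, EBIT = (968,000·1,660,000 − 80,000·1,150,000) / (1,660,000 − 1,150,000) = 1,514,880,000,000 / 510,000 = 2,970,352.94.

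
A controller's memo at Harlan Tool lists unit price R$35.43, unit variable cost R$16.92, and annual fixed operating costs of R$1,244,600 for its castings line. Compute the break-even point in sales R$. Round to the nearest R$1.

R$2,382,289

CM per unit = R$35.43 − R$16.92 = R$18.51; CM ratio = R$18.51 / R$35.43 = 0.5224.
Break-even revenue = fixed costs × price ÷ CM = R$1,244,600 × R$35.43 ÷ R$18.51 = R$2,382,289.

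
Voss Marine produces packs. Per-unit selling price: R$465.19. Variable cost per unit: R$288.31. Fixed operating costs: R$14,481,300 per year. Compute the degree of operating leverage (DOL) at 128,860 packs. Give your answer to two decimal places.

2.74

At 128,860 units, contribution = 128,860 × R$176.88 = R$22,792,756.80.
Operating income = contribution − fixed costs = R$22,792,756.80 − R$14,481,300 = R$8,311,456.80.
So DOL = total CM / EBIT = R$22,792,756.80 / R$8,311,456.80 = 2.7423.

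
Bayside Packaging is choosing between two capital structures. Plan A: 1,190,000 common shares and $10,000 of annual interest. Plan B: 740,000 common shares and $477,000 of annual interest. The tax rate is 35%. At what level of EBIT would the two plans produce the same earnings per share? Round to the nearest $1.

$1,244,956

At indifference, (EBIT − 10,000)(1 − t)/1,190,000 = (EBIT − 477,000)(1 − t)/740,000.
The (1 − t) factor cancels: (EBIT − 10,000) × 740,000 = (EBIT − 477,000) × 1,190,000.
Solving, EBIT = (477,000·1,190,000 − 10,000·740,000) / (1,190,000 − 740,000) = 560,230,000,000 / 450,000 = 1,244,955.56.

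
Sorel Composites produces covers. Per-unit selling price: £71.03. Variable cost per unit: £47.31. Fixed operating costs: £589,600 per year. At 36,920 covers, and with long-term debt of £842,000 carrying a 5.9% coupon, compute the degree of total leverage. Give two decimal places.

Contribution at this volume is 36,920 × £23.72 = £875,742.40.
EBIT = £875,742.40 − £589,600 = £286,142.40. Interest = £49,678.00.
DOL = £875,742.40 ÷ £286,142.40 = 3.0605; DFL = £286,142.40 ÷ £236,464.40 = 1.2101.
Combined leverage = 3.0605 × 1.2101 = 3.7035.

3.70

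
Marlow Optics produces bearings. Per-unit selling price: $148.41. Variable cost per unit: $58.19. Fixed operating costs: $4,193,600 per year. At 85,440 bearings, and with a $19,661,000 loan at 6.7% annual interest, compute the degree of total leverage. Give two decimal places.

At 85,440 units, contribution = 85,440 × $90.22 = $7,708,396.80.
EBIT = $7,708,396.80 − $4,193,600 = $3,514,796.80. Interest = $1,317,287.00.
DOL = $7,708,396.80 ÷ $3,514,796.80 = 2.1931; DFL = $3,514,796.80 ÷ $2,197,509.80 = 1.5994.
Combined leverage = 2.1931 × 1.5994 = 3.5076.

3.51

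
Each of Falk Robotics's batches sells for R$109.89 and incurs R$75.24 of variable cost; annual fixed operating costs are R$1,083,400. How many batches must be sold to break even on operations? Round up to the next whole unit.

31,267 batches

Unit CM = price − variable cost = R$109.89 − R$75.24 = R$34.65.
Break-even volume = fixed costs ÷ CM per unit = R$1,083,400 ÷ R$34.65 = 31,266.96, so 31,267 batches.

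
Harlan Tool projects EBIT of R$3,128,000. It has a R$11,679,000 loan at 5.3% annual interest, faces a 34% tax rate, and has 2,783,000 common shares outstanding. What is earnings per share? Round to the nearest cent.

Interest = R$618,987.00, so EBT = R$3,128,000 − R$618,987.00 = R$2,509,013.00.
Net income = R$2,509,013.00 × (1 − 0.34) = R$1,655,948.58.
EPS = R$1,655,948.58 ÷ 2,783,000 = R$0.60.

R$0.60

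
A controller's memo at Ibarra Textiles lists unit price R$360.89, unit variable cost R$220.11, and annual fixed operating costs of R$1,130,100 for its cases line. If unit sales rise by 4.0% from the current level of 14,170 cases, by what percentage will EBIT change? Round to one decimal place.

+9.2%

Contribution at this volume is 14,170 × R$140.78 = R$1,994,852.60.
EBIT = R$1,994,852.60 − R$1,130,100 = R$864,752.60.
So DOL = total CM / EBIT = R$1,994,852.60 / R$864,752.60 = 2.3068.
%ΔEBIT = DOL × %ΔSales = 2.3068 × +4.0% = +9.2%.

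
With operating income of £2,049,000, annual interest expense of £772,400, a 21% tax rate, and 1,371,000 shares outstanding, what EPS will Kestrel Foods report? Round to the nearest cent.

£0.74

Interest = £772,400.00, so EBT = £2,049,000 − £772,400.00 = £1,276,600.00.
After tax at 21%: net income = £1,276,600.00 × 0.79 = £1,008,514.00.
Per share: £1,008,514.00 / 1,371,000 shares = £0.74.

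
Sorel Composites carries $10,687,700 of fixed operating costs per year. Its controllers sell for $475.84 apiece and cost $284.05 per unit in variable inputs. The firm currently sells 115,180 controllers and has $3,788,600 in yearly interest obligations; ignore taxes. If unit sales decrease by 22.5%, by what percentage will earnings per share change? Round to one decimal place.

-65.3%

Total contribution margin = 115,180 × $191.79 = $22,090,372.20.
Operating income = contribution − fixed costs = $22,090,372.20 − $10,687,700 = $11,402,672.20.
Interest = $3,788,600.00, so EBIT − I = $7,614,072.20.
DCL = total CM / (EBIT − I) = $22,090,372.20 / $7,614,072.20 = 2.9013.
EPS therefore changes by 2.9013 × (-22.5%) = -65.3%.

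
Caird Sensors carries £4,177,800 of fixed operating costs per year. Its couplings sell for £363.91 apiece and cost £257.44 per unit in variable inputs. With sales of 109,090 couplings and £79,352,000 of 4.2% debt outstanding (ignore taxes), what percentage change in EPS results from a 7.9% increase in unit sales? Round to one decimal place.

+22.4%

Contribution at this volume is 109,090 × £106.47 = £11,614,812.30.
EBIT = £11,614,812.30 − £4,177,800 = £7,437,012.30.
After interest of £3,332,784.00, pre-tax earnings = £4,104,228.30.
Degree of combined leverage = contribution ÷ (EBIT − I) = £11,614,812.30 ÷ £4,104,228.30 = 2.8300.
%ΔEPS = DCL × %ΔSales = 2.8300 × +7.9% = +22.4%.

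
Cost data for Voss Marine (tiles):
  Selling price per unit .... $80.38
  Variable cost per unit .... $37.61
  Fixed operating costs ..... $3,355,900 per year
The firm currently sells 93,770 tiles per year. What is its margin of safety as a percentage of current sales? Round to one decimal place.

Unit CM = price − variable cost = $80.38 − $37.61 = $42.77. Break-even units = $3,355,900 ÷ $42.77 = 78,463.88; break-even revenue = 78,463.88 × $80.38 = $6,306,926.40.
Actual sales revenue = 93,770 × $80.38 = $7,537,232.60.
Margin of safety = ($7,537,232.60 − $6,306,926.40) ÷ $7,537,232.60 = 16.3%.

16.3%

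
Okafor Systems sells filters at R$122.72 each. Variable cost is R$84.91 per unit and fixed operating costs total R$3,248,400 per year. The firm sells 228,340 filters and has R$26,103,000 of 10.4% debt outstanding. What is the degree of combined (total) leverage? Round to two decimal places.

At 228,340 units, contribution = 228,340 × R$37.81 = R$8,633,535.40.
EBIT = R$8,633,535.40 − R$3,248,400 = R$5,385,135.40. Interest = R$2,714,712.00, so EBIT − I = R$2,670,423.40.
Degree of total leverage = total CM / (EBIT − interest) = R$8,633,535.40 / R$2,670,423.40 = 3.2330.

3.23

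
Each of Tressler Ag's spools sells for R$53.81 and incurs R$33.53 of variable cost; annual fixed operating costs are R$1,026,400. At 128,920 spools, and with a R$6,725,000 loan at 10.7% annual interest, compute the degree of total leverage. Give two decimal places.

Total contribution margin = 128,920 × R$20.28 = R$2,614,497.60.
EBIT = R$2,614,497.60 − R$1,026,400 = R$1,588,097.60. Interest = R$719,575.00, so EBIT − I = R$868,522.60.
DCL = contribution ÷ (EBIT − I) = R$2,614,497.60 ÷ R$868,522.60 = 3.0103.

3.01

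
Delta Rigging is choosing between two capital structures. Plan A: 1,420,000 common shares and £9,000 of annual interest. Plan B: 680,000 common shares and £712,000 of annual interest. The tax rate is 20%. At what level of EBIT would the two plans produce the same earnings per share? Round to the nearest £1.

Set EPS_A = EPS_B: (EBIT − £9,000)(1 − 0.20) ÷ 1,420,000 = (EBIT − £712,000)(1 − 0.20) ÷ 680,000.
The (1 − t) factor cancels: (EBIT − 9,000) × 680,000 = (EBIT − 712,000) × 1,420,000.
Solving, EBIT = (712,000·1,420,000 − 9,000·680,000) / (1,420,000 − 680,000) = 1,004,920,000,000 / 740,000 = 1,358,000.00.

£1,358,000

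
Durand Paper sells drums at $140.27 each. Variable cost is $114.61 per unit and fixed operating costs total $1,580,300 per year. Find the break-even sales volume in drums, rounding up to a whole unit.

61,587 drums

Unit CM = price − variable cost = $140.27 − $114.61 = $25.66.
Units to break even: $1,580,300 ÷ $25.66 = 61,586.13, rounded up to 61,587.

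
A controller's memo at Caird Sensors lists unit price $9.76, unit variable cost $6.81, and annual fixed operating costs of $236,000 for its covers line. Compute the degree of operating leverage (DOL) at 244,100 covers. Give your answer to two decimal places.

Contribution at this volume is 244,100 × $2.95 = $720,095.00.
Operating income = contribution − fixed costs = $720,095.00 − $236,000 = $484,095.00.
So DOL = total CM / EBIT = $720,095.00 / $484,095.00 = 1.4875.

1.49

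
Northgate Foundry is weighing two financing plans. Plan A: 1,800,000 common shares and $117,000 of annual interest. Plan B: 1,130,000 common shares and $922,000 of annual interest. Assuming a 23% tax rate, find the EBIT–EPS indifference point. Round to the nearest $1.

$2,279,687

At indifference, (EBIT − 117,000)(1 − t)/1,800,000 = (EBIT − 922,000)(1 − t)/1,130,000.
Cancelling (1 − t) and cross-multiplying: 1,130,000·(EBIT − 117,000) = 1,800,000·(EBIT − 922,000).
Solving, EBIT = (922,000·1,800,000 − 117,000·1,130,000) / (1,800,000 − 1,130,000) = 1,527,390,000,000 / 670,000 = 2,279,686.57.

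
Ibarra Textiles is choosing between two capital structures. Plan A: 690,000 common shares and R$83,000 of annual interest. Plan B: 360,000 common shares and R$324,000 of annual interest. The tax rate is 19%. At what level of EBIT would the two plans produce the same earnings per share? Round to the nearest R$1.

At indifference, (EBIT − 83,000)(1 − t)/690,000 = (EBIT − 324,000)(1 − t)/360,000.
Cancelling (1 − t) and cross-multiplying: 360,000·(EBIT − 83,000) = 690,000·(EBIT − 324,000).
EBIT × (690,000 − 360,000) = 324,000 × 690,000 − 83,000 × 360,000 = 193,680,000,000, so EBIT = 193,680,000,000 ÷ 330,000 = 586,909.09.

R$586,909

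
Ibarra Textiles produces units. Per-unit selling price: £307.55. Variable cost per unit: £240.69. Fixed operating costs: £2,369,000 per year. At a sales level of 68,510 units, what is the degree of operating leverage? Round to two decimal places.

Total contribution margin = 68,510 × £66.86 = £4,580,578.60.
Operating income = contribution − fixed costs = £4,580,578.60 − £2,369,000 = £2,211,578.60.
So DOL = total CM / EBIT = £4,580,578.60 / £2,211,578.60 = 2.0712.

2.07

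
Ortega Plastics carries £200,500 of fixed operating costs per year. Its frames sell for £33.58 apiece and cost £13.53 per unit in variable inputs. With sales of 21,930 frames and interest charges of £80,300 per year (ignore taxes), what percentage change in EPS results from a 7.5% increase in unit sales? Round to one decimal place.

At 21,930 units, contribution = 21,930 × £20.05 = £439,696.50.
Operating income = contribution − fixed costs = £439,696.50 − £200,500 = £239,196.50.
After interest of £80,300.00, pre-tax earnings = £158,896.50.
Degree of combined leverage = contribution ÷ (EBIT − I) = £439,696.50 ÷ £158,896.50 = 2.7672.
%ΔEPS = DCL × %ΔSales = 2.7672 × +7.5% = +20.8%.

+20.8%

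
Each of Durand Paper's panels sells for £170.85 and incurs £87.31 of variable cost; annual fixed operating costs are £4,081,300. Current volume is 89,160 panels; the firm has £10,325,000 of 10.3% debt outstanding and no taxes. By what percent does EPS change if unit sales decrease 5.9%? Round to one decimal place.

-19.1%

Total contribution margin = 89,160 × £83.54 = £7,448,426.40.
EBIT = £7,448,426.40 − £4,081,300 = £3,367,126.40.
Interest = £1,063,475.00, so EBIT − I = £2,303,651.40.
DCL = total CM / (EBIT − I) = £7,448,426.40 / £2,303,651.40 = 3.2333.
EPS therefore changes by 3.2333 × (-5.9%) = -19.1%.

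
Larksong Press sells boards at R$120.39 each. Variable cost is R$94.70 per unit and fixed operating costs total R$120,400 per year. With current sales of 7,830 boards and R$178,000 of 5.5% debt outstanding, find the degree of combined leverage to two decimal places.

Total contribution margin = 7,830 × R$25.69 = R$201,152.70.
Operating income = contribution − fixed costs = R$201,152.70 − R$120,400 = R$80,752.70. Interest = R$9,790.00.
DOL = R$201,152.70 ÷ R$80,752.70 = 2.4910; DFL = R$80,752.70 ÷ R$70,962.70 = 1.1380.
DCL = DOL × DFL = 2.4910 × 1.1380 = 2.8348.

2.83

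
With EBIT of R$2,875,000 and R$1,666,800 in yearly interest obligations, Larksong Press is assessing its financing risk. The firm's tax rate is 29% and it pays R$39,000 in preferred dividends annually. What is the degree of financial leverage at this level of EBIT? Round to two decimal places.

Annual interest charges come to R$1,666,800.00.
Pre-tax preferred-dividend burden = R$39,000 ÷ (1 − 0.29) = R$54,929.58.
DFL = EBIT ÷ [EBIT − I − D_p/(1−t)] = R$2,875,000 ÷ [R$2,875,000 − R$1,666,800.00 − R$54,929.58] = R$2,875,000 ÷ R$1,153,270.42 = 2.4929.

2.49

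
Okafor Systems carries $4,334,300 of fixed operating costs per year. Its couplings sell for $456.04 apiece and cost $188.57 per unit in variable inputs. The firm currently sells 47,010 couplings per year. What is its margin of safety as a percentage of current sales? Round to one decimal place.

65.5%

Unit CM = price − variable cost = $456.04 − $188.57 = $267.47. Break-even units = $4,334,300 ÷ $267.47 = 16,204.81; break-even revenue = 16,204.81 × $456.04 = $7,390,040.65.
Actual sales revenue = 47,010 × $456.04 = $21,438,440.40.
Margin of safety = ($21,438,440.40 − $7,390,040.65) ÷ $21,438,440.40 = 65.5%.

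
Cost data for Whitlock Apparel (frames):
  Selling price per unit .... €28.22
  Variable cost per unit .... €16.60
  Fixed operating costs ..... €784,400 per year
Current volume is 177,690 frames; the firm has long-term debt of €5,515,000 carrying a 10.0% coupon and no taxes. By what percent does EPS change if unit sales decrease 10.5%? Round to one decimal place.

-29.7%

Contribution at this volume is 177,690 × €11.62 = €2,064,757.80.
Subtracting fixed costs: EBIT = €2,064,757.80 − €784,400 = €1,280,357.80.
After interest of €551,500.00, pre-tax earnings = €728,857.80.
DCL = total CM / (EBIT − I) = €2,064,757.80 / €728,857.80 = 2.8329.
%ΔEPS = DCL × %ΔSales = 2.8329 × -10.5% = -29.7%.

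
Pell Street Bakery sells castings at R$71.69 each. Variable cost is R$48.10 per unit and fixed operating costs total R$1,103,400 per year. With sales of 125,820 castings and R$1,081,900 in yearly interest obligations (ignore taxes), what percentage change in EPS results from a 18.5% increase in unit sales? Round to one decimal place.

+70.1%

At 125,820 units, contribution = 125,820 × R$23.59 = R$2,968,093.80.
Operating income = contribution − fixed costs = R$2,968,093.80 − R$1,103,400 = R$1,864,693.80.
After interest of R$1,081,900.00, pre-tax earnings = R$782,793.80.
DCL = total CM / (EBIT − I) = R$2,968,093.80 / R$782,793.80 = 3.7917.
%ΔEPS = DCL × %ΔSales = 3.7917 × +18.5% = +70.1%.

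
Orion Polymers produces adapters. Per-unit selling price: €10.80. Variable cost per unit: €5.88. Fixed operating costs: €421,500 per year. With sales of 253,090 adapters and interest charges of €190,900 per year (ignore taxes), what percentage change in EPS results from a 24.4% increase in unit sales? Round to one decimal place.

+48.0%

Total contribution margin = 253,090 × €4.92 = €1,245,202.80.
EBIT = €1,245,202.80 − €421,500 = €823,702.80.
Interest = €190,900.00, so EBIT − I = €632,802.80.
DCL = total CM / (EBIT − I) = €1,245,202.80 / €632,802.80 = 1.9678.
EPS therefore changes by 1.9678 × (+24.4%) = +48.0%.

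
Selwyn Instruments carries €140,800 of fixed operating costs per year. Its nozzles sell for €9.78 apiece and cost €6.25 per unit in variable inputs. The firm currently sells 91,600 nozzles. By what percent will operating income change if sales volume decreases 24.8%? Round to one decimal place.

At 91,600 units, contribution = 91,600 × €3.53 = €323,348.00.
Subtracting fixed costs: EBIT = €323,348.00 − €140,800 = €182,548.00.
Degree of operating leverage = €323,348.00 / €182,548.00 = 1.7713.
Operating income changes by 1.7713 × -24.8% = -43.9%.

-43.9%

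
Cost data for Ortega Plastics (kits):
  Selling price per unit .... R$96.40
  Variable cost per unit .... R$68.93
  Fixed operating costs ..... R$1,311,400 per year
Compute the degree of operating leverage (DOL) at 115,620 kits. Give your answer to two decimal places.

1.70

Total contribution margin = 115,620 × R$27.47 = R$3,176,081.40.
EBIT = R$3,176,081.40 − R$1,311,400 = R$1,864,681.40.
DOL = contribution ÷ EBIT = R$3,176,081.40 ÷ R$1,864,681.40 = 1.7033.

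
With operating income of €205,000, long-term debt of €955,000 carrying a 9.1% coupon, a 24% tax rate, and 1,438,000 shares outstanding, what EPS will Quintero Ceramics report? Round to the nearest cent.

€0.06

Pre-tax income = €205,000 − €86,905.00 = €118,095.00.
After tax at 24%: net income = €118,095.00 × 0.76 = €89,752.20.
EPS = €89,752.20 ÷ 1,438,000 = €0.06.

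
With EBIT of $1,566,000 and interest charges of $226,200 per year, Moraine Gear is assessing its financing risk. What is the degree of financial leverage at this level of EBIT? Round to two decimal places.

1.17

Annual interest charges come to $226,200.00.
Degree of financial leverage = EBIT / (EBIT − interest) = $1,566,000 / $1,339,800.00 = 1.1688.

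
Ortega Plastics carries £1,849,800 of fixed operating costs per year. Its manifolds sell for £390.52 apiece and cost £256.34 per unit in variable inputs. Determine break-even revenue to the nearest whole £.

Contribution margin per unit = £390.52 − £256.34 = £134.18, a CM ratio of £134.18 ÷ £390.52 = 0.3436.
Break-even revenue = fixed costs × price ÷ CM = £1,849,800 × £390.52 ÷ £134.18 = £5,383,693.

£5,383,693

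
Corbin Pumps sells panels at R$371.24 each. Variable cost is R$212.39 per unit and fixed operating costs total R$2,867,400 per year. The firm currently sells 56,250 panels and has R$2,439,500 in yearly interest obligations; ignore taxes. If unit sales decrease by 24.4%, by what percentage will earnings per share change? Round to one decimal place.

Total contribution margin = 56,250 × R$158.85 = R$8,935,312.50.
Operating income = contribution − fixed costs = R$8,935,312.50 − R$2,867,400 = R$6,067,912.50.
After interest of R$2,439,500.00, pre-tax earnings = R$3,628,412.50.
DCL = total CM / (EBIT − I) = R$8,935,312.50 / R$3,628,412.50 = 2.4626.
EPS therefore changes by 2.4626 × (-24.4%) = -60.1%.

-60.1%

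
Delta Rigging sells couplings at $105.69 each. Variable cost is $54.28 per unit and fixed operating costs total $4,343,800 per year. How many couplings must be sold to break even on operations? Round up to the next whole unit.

Contribution margin per unit = $105.69 − $54.28 = $51.41.
Units to break even: $4,343,800 ÷ $51.41 = 84,493.29, rounded up to 84,494.

84,494 couplings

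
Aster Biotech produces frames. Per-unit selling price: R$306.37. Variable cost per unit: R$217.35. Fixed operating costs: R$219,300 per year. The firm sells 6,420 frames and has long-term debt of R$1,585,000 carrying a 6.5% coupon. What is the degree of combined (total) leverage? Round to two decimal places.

Contribution at this volume is 6,420 × R$89.02 = R$571,508.40.
EBIT = R$571,508.40 − R$219,300 = R$352,208.40. Interest = R$103,025.00.
DOL = R$571,508.40 ÷ R$352,208.40 = 1.6226; DFL = R$352,208.40 ÷ R$249,183.40 = 1.4135.
DCL = DOL × DFL = 1.6226 × 1.4135 = 2.2935.

2.29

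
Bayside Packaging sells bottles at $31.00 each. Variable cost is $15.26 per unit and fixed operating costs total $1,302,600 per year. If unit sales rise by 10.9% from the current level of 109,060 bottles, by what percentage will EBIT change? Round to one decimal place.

Contribution at this volume is 109,060 × $15.74 = $1,716,604.40.
Subtracting fixed costs: EBIT = $1,716,604.40 − $1,302,600 = $414,004.40.
DOL = contribution ÷ EBIT = $1,716,604.40 ÷ $414,004.40 = 4.1463.
%ΔEBIT = DOL × %ΔSales = 4.1463 × +10.9% = +45.2%.

+45.2%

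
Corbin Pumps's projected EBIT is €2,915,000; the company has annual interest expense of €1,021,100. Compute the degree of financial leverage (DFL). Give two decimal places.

Annual interest charges come to €1,021,100.00.
Degree of financial leverage = EBIT / (EBIT − interest) = €2,915,000 / €1,893,900.00 = 1.5392.

1.54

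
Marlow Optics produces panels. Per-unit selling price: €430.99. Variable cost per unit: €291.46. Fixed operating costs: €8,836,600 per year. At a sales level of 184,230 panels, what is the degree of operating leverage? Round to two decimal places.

1.52

Total contribution margin = 184,230 × €139.53 = €25,705,611.90.
Subtracting fixed costs: EBIT = €25,705,611.90 − €8,836,600 = €16,869,011.90.
Degree of operating leverage = €25,705,611.90 / €16,869,011.90 = 1.5238.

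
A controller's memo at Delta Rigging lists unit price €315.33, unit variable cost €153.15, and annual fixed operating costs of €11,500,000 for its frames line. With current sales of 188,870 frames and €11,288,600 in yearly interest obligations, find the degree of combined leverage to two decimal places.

At 188,870 units, contribution = 188,870 × €162.18 = €30,630,936.60.
EBIT = €30,630,936.60 − €11,500,000 = €19,130,936.60. Interest = €11,288,600.00.
DOL = €30,630,936.60 ÷ €19,130,936.60 = 1.6011; DFL = €19,130,936.60 ÷ €7,842,336.60 = 2.4394.
DCL = DOL × DFL = 1.6011 × 2.4394 = 3.9057.

3.91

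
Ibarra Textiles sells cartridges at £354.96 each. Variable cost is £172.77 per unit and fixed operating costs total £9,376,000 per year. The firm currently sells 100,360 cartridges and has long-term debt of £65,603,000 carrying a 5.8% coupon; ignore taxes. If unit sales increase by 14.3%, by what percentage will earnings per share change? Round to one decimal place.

Contribution at this volume is 100,360 × £182.19 = £18,284,588.40.
Subtracting fixed costs: EBIT = £18,284,588.40 − £9,376,000 = £8,908,588.40.
After interest of £3,804,974.00, pre-tax earnings = £5,103,614.40.
DCL = total CM / (EBIT − I) = £18,284,588.40 / £5,103,614.40 = 3.5827.
EPS therefore changes by 3.5827 × (+14.3%) = +51.2%.

+51.2%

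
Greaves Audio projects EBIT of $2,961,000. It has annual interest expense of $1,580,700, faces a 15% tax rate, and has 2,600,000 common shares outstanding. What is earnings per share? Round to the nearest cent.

Interest = $1,580,700.00, so EBT = $2,961,000 − $1,580,700.00 = $1,380,300.00.
After tax at 15%: net income = $1,380,300.00 × 0.85 = $1,173,255.00.
Per share: $1,173,255.00 / 2,600,000 shares = $0.45.

$0.45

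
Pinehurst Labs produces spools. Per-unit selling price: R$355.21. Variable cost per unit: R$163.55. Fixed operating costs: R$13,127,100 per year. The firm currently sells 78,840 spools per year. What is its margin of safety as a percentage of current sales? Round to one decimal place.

Contribution margin per unit = R$355.21 − R$163.55 = R$191.66. Break-even units = R$13,127,100 ÷ R$191.66 = 68,491.60; break-even revenue = 68,491.60 × R$355.21 = R$24,328,901.13.
Actual sales revenue = 78,840 × R$355.21 = R$28,004,756.40.
Margin of safety = (R$28,004,756.40 − R$24,328,901.13) ÷ R$28,004,756.40 = 13.1%.

13.1%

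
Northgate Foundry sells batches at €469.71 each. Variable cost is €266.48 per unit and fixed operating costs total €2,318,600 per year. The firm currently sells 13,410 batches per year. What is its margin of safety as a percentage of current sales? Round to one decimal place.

Each unit contributes €469.71 − €266.48 = €203.23. Break-even units = €2,318,600 ÷ €203.23 = 11,408.75; break-even revenue = 11,408.75 × €469.71 = €5,358,803.36.
Actual sales revenue = 13,410 × €469.71 = €6,298,811.10.
Margin of safety = (€6,298,811.10 − €5,358,803.36) ÷ €6,298,811.10 = 14.9%.

14.9%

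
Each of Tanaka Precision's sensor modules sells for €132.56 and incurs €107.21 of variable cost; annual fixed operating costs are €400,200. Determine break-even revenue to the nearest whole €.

CM per unit = €132.56 − €107.21 = €25.35; CM ratio = €25.35 / €132.56 = 0.1912.
Break-even sales = FC ÷ CM ratio = €400,200 × €132.56 / €25.35 = €2,092,722.

€2,092,722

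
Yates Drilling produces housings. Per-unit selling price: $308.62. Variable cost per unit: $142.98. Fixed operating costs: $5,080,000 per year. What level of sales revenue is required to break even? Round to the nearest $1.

CM per unit = $308.62 − $142.98 = $165.64; CM ratio = $165.64 / $308.62 = 0.5367.
Break-even sales = FC ÷ CM ratio = $5,080,000 × $308.62 / $165.64 = $9,465,042.

$9,465,042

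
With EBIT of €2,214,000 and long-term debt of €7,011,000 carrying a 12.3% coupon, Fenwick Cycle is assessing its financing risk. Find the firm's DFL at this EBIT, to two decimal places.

Annual interest charges come to €862,353.00.
DFL = EBIT ÷ (EBIT − I) = €2,214,000 ÷ (€2,214,000 − €862,353.00) = €2,214,000 ÷ €1,351,647.00 = 1.6380.

1.64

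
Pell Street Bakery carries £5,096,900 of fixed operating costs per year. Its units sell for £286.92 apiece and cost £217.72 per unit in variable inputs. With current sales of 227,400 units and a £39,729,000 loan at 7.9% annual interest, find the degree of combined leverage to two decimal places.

At 227,400 units, contribution = 227,400 × £69.20 = £15,736,080.00.
EBIT = £15,736,080.00 − £5,096,900 = £10,639,180.00. Interest = £3,138,591.00, so EBIT − I = £7,500,589.00.
Degree of total leverage = total CM / (EBIT − interest) = £15,736,080.00 / £7,500,589.00 = 2.0980.

2.10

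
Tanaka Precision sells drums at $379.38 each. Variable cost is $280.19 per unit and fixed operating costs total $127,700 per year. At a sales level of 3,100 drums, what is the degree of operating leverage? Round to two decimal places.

1.71

At 3,100 units, contribution = 3,100 × $99.19 = $307,489.00.
EBIT = $307,489.00 − $127,700 = $179,789.00.
Degree of operating leverage = $307,489.00 / $179,789.00 = 1.7103.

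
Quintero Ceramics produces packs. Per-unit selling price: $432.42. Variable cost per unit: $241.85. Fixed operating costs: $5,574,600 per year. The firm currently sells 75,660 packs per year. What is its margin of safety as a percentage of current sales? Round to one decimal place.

Each unit contributes $432.42 − $241.85 = $190.57. Break-even units = $5,574,600 ÷ $190.57 = 29,252.24; break-even revenue = 29,252.24 × $432.42 = $12,649,255.03.
Current sales = 75,660 × $432.42 = $32,716,897.20.
Margin of safety = ($32,716,897.20 − $12,649,255.03) ÷ $32,716,897.20 = 61.3%.

61.3%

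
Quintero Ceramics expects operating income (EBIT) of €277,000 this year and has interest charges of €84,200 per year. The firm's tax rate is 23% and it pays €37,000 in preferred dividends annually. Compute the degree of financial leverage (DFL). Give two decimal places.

Annual interest charges come to €84,200.00.
Pre-tax preferred-dividend burden = €37,000 ÷ (1 − 0.23) = €48,051.95.
DFL = EBIT ÷ [EBIT − I − D_p/(1−t)] = €277,000 ÷ [€277,000 − €84,200.00 − €48,051.95] = €277,000 ÷ €144,748.05 = 1.9137.

1.91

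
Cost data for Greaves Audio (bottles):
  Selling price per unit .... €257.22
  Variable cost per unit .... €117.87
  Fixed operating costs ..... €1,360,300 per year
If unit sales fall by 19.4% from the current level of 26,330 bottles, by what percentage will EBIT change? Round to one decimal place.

At 26,330 units, contribution = 26,330 × €139.35 = €3,669,085.50.
Subtracting fixed costs: EBIT = €3,669,085.50 − €1,360,300 = €2,308,785.50.
So DOL = total CM / EBIT = €3,669,085.50 / €2,308,785.50 = 1.5892.
So EBIT moves 1.5892 × (-19.4%) = -30.8%.

-30.8%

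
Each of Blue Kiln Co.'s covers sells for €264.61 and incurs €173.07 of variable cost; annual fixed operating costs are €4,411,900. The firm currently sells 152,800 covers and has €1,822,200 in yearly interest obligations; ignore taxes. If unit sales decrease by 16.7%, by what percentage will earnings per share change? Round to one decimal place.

-30.1%

At 152,800 units, contribution = 152,800 × €91.54 = €13,987,312.00.
Subtracting fixed costs: EBIT = €13,987,312.00 − €4,411,900 = €9,575,412.00.
After interest of €1,822,200.00, pre-tax earnings = €7,753,212.00.
DCL = total CM / (EBIT − I) = €13,987,312.00 / €7,753,212.00 = 1.8041.
EPS therefore changes by 1.8041 × (-16.7%) = -30.1%.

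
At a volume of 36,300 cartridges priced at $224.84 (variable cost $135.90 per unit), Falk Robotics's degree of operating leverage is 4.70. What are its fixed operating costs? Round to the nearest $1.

$2,541,602

At 36,300 units, contribution = 36,300 × $88.94 = $3,228,522.00.
DOL = contribution / EBIT, so EBIT = $3,228,522.00 / 4.70 = $686,919.57.
And FC = contribution − EBIT = $3,228,522.00 − $686,919.57 = $2,541,602.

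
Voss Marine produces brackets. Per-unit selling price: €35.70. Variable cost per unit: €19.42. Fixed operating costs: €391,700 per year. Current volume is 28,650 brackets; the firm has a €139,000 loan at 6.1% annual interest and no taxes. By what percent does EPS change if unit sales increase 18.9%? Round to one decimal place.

Total contribution margin = 28,650 × €16.28 = €466,422.00.
Subtracting fixed costs: EBIT = €466,422.00 − €391,700 = €74,722.00.
After interest of €8,479.00, pre-tax earnings = €66,243.00.
Degree of combined leverage = contribution ÷ (EBIT − I) = €466,422.00 ÷ €66,243.00 = 7.0411.
EPS therefore changes by 7.0411 × (+18.9%) = +133.1%.

+133.1%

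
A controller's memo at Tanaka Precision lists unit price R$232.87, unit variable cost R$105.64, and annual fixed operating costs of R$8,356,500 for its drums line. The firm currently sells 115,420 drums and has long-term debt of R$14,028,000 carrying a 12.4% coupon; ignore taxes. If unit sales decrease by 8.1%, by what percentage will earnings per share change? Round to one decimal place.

Contribution at this volume is 115,420 × R$127.23 = R$14,684,886.60.
Operating income = contribution − fixed costs = R$14,684,886.60 − R$8,356,500 = R$6,328,386.60.
After interest of R$1,739,472.00, pre-tax earnings = R$4,588,914.60.
DCL = total CM / (EBIT − I) = R$14,684,886.60 / R$4,588,914.60 = 3.2001.
EPS therefore changes by 3.2001 × (-8.1%) = -25.9%.

-25.9%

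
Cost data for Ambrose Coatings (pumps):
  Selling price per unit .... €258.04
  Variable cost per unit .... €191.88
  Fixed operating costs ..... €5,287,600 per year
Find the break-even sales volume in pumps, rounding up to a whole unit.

Each unit contributes €258.04 − €191.88 = €66.16.
Break-even Q = €5,287,600 / €66.16 = 79,921.40 → 79,922 pumps.

79,922 pumps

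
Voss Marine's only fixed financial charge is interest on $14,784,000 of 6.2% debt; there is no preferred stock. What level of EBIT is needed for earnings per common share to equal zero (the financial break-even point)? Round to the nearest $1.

Annual interest = 6.2% × $14,784,000 = $916,608.00.
Without preferred stock the financial break-even is simply EBIT = interest = $916,608.00.

$916,608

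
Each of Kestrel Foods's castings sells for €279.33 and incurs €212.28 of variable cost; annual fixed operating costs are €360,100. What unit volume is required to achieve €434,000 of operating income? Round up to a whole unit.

Unit CM = price − variable cost = €279.33 − €212.28 = €67.05.
Units = (FC + target) / CM = (€360,100 + €434,000) / €67.05 = 11,843.40, so 11,844 castings.

11,844 castings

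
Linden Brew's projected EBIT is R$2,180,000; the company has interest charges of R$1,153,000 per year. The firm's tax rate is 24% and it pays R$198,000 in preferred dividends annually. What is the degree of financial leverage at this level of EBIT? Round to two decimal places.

Annual interest charges come to R$1,153,000.00.
Pre-tax preferred-dividend burden = R$198,000 ÷ (1 − 0.24) = R$260,526.32.
DFL = EBIT ÷ [EBIT − I − D_p/(1−t)] = R$2,180,000 ÷ [R$2,180,000 − R$1,153,000.00 − R$260,526.32] = R$2,180,000 ÷ R$766,473.68 = 2.8442.

2.84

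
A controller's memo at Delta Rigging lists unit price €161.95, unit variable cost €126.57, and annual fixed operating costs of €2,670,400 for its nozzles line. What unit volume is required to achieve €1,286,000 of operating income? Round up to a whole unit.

Contribution margin per unit = €161.95 − €126.57 = €35.38.
Required volume = (fixed costs + target profit) ÷ CM = (€2,670,400 + €1,286,000) ÷ €35.38 = 111,825.89, so 111,826 nozzles.

111,826 nozzles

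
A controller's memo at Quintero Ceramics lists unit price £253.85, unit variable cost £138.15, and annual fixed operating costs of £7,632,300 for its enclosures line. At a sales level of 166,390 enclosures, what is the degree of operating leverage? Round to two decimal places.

1.66

Contribution at this volume is 166,390 × £115.70 = £19,251,323.00.
EBIT = £19,251,323.00 − £7,632,300 = £11,619,023.00.
So DOL = total CM / EBIT = £19,251,323.00 / £11,619,023.00 = 1.6569.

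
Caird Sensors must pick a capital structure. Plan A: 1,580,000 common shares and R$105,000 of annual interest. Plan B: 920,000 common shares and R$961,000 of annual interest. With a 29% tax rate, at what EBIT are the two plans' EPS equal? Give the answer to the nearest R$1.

R$2,154,212

At indifference, (EBIT − 105,000)(1 − t)/1,580,000 = (EBIT − 961,000)(1 − t)/920,000.
Cancelling (1 − t) and cross-multiplying: 920,000·(EBIT − 105,000) = 1,580,000·(EBIT − 961,000).
EBIT × (1,580,000 − 920,000) = 961,000 × 1,580,000 − 105,000 × 920,000 = 1,421,780,000,000, so EBIT = 1,421,780,000,000 ÷ 660,000 = 2,154,212.12.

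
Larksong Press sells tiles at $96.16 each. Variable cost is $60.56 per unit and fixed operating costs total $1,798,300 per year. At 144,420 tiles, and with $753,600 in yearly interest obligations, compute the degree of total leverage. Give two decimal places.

Contribution at this volume is 144,420 × $35.60 = $5,141,352.00.
EBIT = $5,141,352.00 − $1,798,300 = $3,343,052.00. Interest = $753,600.00, so EBIT − I = $2,589,452.00.
Degree of total leverage = total CM / (EBIT − interest) = $5,141,352.00 / $2,589,452.00 = 1.9855.

1.99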